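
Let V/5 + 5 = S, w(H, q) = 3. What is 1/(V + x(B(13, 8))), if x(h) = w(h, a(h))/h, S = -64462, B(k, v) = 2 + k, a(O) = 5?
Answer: -5/1611674 ≈ -3.1024e-6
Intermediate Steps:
V = -322335 (V = -25 + 5*(-64462) = -25 - 322310 = -322335)
x(h) = 3/h
1/(V + x(B(13, 8))) = 1/(-322335 + 3/(2 + 13)) = 1/(-322335 + 3/15) = 1/(-322335 + 3*(1/15)) = 1/(-322335 + ⅕) = 1/(-1611674/5) = -5/1611674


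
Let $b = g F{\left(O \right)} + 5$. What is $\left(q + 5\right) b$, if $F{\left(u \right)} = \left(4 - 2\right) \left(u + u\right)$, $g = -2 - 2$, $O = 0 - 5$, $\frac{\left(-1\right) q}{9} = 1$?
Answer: $-340$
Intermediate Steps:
$q = -9$ ($q = \left(-9\right) 1 = -9$)
$O = -5$
$g = -4$ ($g = -2 - 2 = -4$)
$F{\left(u \right)} = 4 u$ ($F{\left(u \right)} = 2 \cdot 2 u = 4 u$)
$b = 85$ ($b = - 4 \cdot 4 \left(-5\right) + 5 = \left(-4\right) \left(-20\right) + 5 = 80 + 5 = 85$)
$\left(q + 5\right) b = \left(-9 + 5\right) 85 = \left(-4\right) 85 = -340$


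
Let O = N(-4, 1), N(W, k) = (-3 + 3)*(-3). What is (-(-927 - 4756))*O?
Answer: 0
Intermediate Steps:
N(W, k) = 0 (N(W, k) = 0*(-3) = 0)
O = 0
(-(-927 - 4756))*O = -(-927 - 4756)*0 = -1*(-5683)*0 = 5683*0 = 0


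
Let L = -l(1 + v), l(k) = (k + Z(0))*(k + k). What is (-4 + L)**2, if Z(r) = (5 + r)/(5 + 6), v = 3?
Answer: 190096/121 ≈ 1571.0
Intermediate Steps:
Z(r) = 5/11 + r/11 (Z(r) = (5 + r)/11 = (5 + r)*(1/11) = 5/11 + r/11)
l(k) = 2*k*(5/11 + k) (l(k) = (k + (5/11 + (1/11)*0))*(k + k) = (k + (5/11 + 0))*(2*k) = (k + 5/11)*(2*k) = (5/11 + k)*(2*k) = 2*k*(5/11 + k))
L = -392/11 (L = -2*(1 + 3)*(5 + 11*(1 + 3))/11 = -2*4*(5 + 11*4)/11 = -2*4*(5 + 44)/11 = -2*4*49/11 = -1*392/11 = -392/11 ≈ -35.636)
(-4 + L)**2 = (-4 - 392/11)**2 = (-436/11)**2 = 190096/121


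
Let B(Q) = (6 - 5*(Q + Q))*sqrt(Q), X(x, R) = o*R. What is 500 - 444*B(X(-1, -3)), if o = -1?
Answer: 500 + 10656*sqrt(3) ≈ 18957.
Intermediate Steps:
X(x, R) = -R
B(Q) = sqrt(Q)*(6 - 10*Q) (B(Q) = (6 - 10*Q)*sqrt(Q) = sqrt(Q)*(6 - 10*Q))
500 - 444*B(X(-1, -3)) = 500 - 444*sqrt(-1*(-3))*(6 - (-10)*(-3)) = 500 - 444*sqrt(3)*(6 - 10*3) = 500 - 444*sqrt(3)*(6 - 30) = 500 - 444*sqrt(3)*(-24) = 500 - (-10656)*sqrt(3) = 500 + 10656*sqrt(3)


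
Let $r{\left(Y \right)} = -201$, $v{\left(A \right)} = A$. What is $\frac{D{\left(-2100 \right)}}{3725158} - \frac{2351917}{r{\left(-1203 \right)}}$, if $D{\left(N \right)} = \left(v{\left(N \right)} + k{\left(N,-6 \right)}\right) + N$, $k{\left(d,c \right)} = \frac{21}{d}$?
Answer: $\frac{876126158368399}{74875675800} \approx 11701.0$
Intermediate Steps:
$D{\left(N \right)} = 2 N + \frac{21}{N}$ ($D{\left(N \right)} = \left(N + \frac{21}{N}\right) + N = 2 N + \frac{21}{N}$)
$\frac{D{\left(-2100 \right)}}{3725158} - \frac{2351917}{r{\left(-1203 \right)}} = \frac{2 \left(-2100\right) + \frac{21}{-2100}}{3725158} - \frac{2351917}{-201} = \left(-4200 + 21 \left(- \frac{1}{2100}\right)\right) \frac{1}{3725158} - - \frac{2351917}{201} = \left(-4200 - \frac{1}{100}\right) \frac{1}{3725158} + \frac{2351917}{201} = \left(- \frac{420001}{100}\right) \frac{1}{3725158} + \frac{2351917}{201} = - \frac{420001}{372515800} + \frac{2351917}{201} = \frac{876126158368399}{74875675800}$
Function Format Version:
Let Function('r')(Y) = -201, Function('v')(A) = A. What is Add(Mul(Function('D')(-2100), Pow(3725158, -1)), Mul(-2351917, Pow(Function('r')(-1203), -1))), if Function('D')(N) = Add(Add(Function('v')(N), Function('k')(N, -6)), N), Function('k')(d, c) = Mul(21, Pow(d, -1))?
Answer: Rational(876126158368399, 74875675800) ≈ 11701.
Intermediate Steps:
Function('D')(N) = Add(Mul(2, N), Mul(21, Pow(N, -1))) (Function('D')(N) = Add(Add(N, Mul(21, Pow(N, -1))), N) = Add(Mul(2, N), Mul(21, Pow(N, -1))))
Add(Mul(Function('D')(-2100), Pow(3725158, -1)), Mul(-2351917, Pow(Function('r')(-1203), -1))) = Add(Mul(Add(Mul(2, -2100), Mul(21, Pow(-2100, -1))), Pow(3725158, -1)), Mul(-2351917, Pow(-201, -1))) = Add(Mul(Add(-4200, Mul(21, Rational(-1, 2100))), Rational(1, 3725158)), Mul(-2351917, Rational(-1, 201))) = Add(Mul(Add(-4200, Rational(-1, 100)), Rational(1, 3725158)), Rational(2351917, 201)) = Add(Mul(Rational(-420001, 100), Rational(1, 3725158)), Rational(2351917, 201)) = Add(Rational(-420001, 372515800), Rational(2351917, 201)) = Rational(876126158368399, 74875675800)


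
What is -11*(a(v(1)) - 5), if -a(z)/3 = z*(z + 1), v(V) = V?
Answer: 121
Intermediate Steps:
a(z) = -3*z*(1 + z) (a(z) = -3*z*(z + 1) = -3*z*(1 + z))
-11*(a(v(1)) - 5) = -11*(-3*1*(1 + 1) - 5) = -11*(-3*1*2 - 5) = -11*(-6 - 5) = -11*(-11) = 121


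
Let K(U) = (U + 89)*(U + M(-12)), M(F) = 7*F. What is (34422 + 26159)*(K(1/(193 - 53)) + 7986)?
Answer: 605610143281/19600 ≈ 3.0898e+7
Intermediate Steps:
K(U) = (-84 + U)*(89 + U) (K(U) = (U + 89)*(U + 7*(-12)) = (89 + U)*(U - 84) = (89 + U)*(-84 + U) = (-84 + U)*(89 + U))
(34422 + 26159)*(K(1/(193 - 53)) + 7986) = (34422 + 26159)*((-7476 + (1/(193 - 53))² + 5/(193 - 53)) + 7986) = 60581*((-7476 + (1/140)² + 5/140) + 7986) = 60581*((-7476 + (1/140)² + 5*(1/140)) + 7986) = 60581*((-7476 + 1/19600 + 1/28) + 7986) = 60581*(-146528899/19600 + 7986) = 60581*(9996701/19600) = 605610143281/19600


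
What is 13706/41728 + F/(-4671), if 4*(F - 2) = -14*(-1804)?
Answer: -99766661/97455744 ≈ -1.0237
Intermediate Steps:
F = 6316 (F = 2 + (-14*(-1804))/4 = 2 + (¼)*25256 = 2 + 6314 = 6316)
13706/41728 + F/(-4671) = 13706/41728 + 6316/(-4671) = 13706*(1/41728) + 6316*(-1/4671) = 6853/20864 - 6316/4671 = -99766661/97455744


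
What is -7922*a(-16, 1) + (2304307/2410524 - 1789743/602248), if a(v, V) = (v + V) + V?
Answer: 40251476429691805/362933314488 ≈ 1.1091e+5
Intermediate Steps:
a(v, V) = v + 2*V (a(v, V) = (V + v) + V = v + 2*V)
-7922*a(-16, 1) + (2304307/2410524 - 1789743/602248) = -7922*(-16 + 2*1) + (2304307/2410524 - 1789743/602248) = -7922*(-16 + 2) + (2304307*(1/2410524) - 1789743*1/602248) = -7922*(-14) + (2304307/2410524 - 1789743/602248) = 110908 - 731613543299/362933314488 = 40251476429691805/362933314488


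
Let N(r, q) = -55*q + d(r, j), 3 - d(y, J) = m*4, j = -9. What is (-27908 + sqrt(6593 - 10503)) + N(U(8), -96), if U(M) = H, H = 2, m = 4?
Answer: -22641 + I*sqrt(3910) ≈ -22641.0 + 62.53*I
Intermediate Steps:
U(M) = 2
d(y, J) = -13 (d(y, J) = 3 - 4*4 = 3 - 1*16 = 3 - 16 = -13)
N(r, q) = -13 - 55*q (N(r, q) = -55*q - 13 = -13 - 55*q)
(-27908 + sqrt(6593 - 10503)) + N(U(8), -96) = (-27908 + sqrt(6593 - 10503)) + (-13 - 55*(-96)) = (-27908 + sqrt(-3910)) + (-13 + 5280) = (-27908 + I*sqrt(3910)) + 5267 = -22641 + I*sqrt(3910)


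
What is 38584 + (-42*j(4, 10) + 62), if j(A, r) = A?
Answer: 38478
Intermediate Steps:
38584 + (-42*j(4, 10) + 62) = 38584 + (-42*4 + 62) = 38584 + (-168 + 62) = 38584 - 106 = 38478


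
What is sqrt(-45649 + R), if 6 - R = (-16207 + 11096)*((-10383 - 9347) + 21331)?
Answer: 2*sqrt(2034267) ≈ 2852.6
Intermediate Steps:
R = 8182717 (R = 6 - (-16207 + 11096)*((-10383 - 9347) + 21331) = 6 - (-5111)*(-19730 + 21331) = 6 - (-5111)*1601 = 6 - 1*(-8182711) = 6 + 8182711 = 8182717)
sqrt(-45649 + R) = sqrt(-45649 + 8182717) = sqrt(8137068) = 2*sqrt(2034267)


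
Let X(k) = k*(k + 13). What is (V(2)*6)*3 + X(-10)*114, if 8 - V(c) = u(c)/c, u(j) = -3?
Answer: -3249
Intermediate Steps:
X(k) = k*(13 + k)
V(c) = 8 + 3/c (V(c) = 8 - (-3)/c = 8 + 3/c)
(V(2)*6)*3 + X(-10)*114 = ((8 + 3/2)*6)*3 - 10*(13 - 10)*114 = ((8 + 3*(½))*6)*3 - 10*3*114 = ((8 + 3/2)*6)*3 - 30*114 = ((19/2)*6)*3 - 3420 = 57*3 - 3420 = 171 - 3420 = -3249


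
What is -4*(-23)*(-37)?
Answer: -3404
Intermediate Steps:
-4*(-23)*(-37) = 92*(-37) = -3404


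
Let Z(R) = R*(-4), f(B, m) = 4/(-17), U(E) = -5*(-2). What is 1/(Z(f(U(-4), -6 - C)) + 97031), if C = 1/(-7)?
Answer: 17/1649543 ≈ 1.0306e-5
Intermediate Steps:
U(E) = 10
C = -1/7 ≈ -0.14286
f(B, m) = -4/17 (f(B, m) = 4*(-1/17) = -4/17)
Z(R) = -4*R
1/(Z(f(U(-4), -6 - C)) + 97031) = 1/(-4*(-4/17) + 97031) = 1/(16/17 + 97031) = 1/(1649543/17) = 17/1649543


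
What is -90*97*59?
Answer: -515070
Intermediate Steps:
-90*97*59 = -8730*59 = -515070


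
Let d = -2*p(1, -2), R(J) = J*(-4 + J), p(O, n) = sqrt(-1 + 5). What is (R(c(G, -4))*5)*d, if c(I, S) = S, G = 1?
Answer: -640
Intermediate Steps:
p(O, n) = 2 (p(O, n) = sqrt(4) = 2)
d = -4 (d = -2*2 = -4)
(R(c(G, -4))*5)*d = (-4*(-4 - 4)*5)*(-4) = (-4*(-8)*5)*(-4) = (32*5)*(-4) = 160*(-4) = -640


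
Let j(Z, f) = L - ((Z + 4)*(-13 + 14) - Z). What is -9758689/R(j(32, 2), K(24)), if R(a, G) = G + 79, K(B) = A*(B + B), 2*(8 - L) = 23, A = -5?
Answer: 9758689/161 ≈ 60613.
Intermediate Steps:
L = -7/2 (L = 8 - ½*23 = 8 - 23/2 = -7/2 ≈ -3.5000)
j(Z, f) = -15/2 (j(Z, f) = -7/2 - ((Z + 4)*(-13 + 14) - Z) = -7/2 - ((4 + Z)*1 - Z) = -7/2 - ((4 + Z) - Z) = -7/2 - 1*4 = -7/2 - 4 = -15/2)
K(B) = -10*B (K(B) = -5*(B + B) = -10*B)
R(a, G) = 79 + G
-9758689/R(j(32, 2), K(24)) = -9758689/(79 - 10*24) = -9758689/(79 - 240) = -9758689/(-161) = -9758689*(-1/161) = 9758689/161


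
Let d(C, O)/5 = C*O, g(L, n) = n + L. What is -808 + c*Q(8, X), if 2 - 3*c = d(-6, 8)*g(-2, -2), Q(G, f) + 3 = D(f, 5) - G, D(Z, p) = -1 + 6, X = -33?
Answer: 1108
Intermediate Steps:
g(L, n) = L + n
D(Z, p) = 5
d(C, O) = 5*C*O (d(C, O) = 5*(C*O) = 5*C*O)
Q(G, f) = 2 - G (Q(G, f) = -3 + (5 - G) = 2 - G)
c = -958/3 (c = ⅔ - 5*(-6)*8*(-2 - 2)/3 = ⅔ - (-80)*(-4) = ⅔ - ⅓*960 = ⅔ - 320 = -958/3 ≈ -319.33)
-808 + c*Q(8, X) = -808 - 958*(2 - 1*8)/3 = -808 - 958*(2 - 8)/3 = -808 - 958/3*(-6) = -808 + 1916 = 1108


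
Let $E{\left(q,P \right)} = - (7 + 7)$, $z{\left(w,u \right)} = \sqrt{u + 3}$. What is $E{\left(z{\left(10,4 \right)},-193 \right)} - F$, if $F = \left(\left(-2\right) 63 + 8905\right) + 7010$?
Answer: $-15803$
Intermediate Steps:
$z{\left(w,u \right)} = \sqrt{3 + u}$
$E{\left(q,P \right)} = -14$ ($E{\left(q,P \right)} = \left(-1\right) 14 = -14$)
$F = 15789$ ($F = \left(-126 + 8905\right) + 7010 = 8779 + 7010 = 15789$)
$E{\left(z{\left(10,4 \right)},-193 \right)} - F = -14 - 15789 = -15803$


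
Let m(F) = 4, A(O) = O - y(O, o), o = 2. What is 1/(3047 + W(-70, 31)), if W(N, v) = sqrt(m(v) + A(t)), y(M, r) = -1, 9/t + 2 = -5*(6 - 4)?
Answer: 12188/37136819 - 2*sqrt(17)/37136819 ≈ 0.00032797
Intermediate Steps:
t = -3/4 (t = 9/(-2 - 5*(6 - 4)) = 9/(-2 - 5*2) = 9/(-2 - 10) = 9/(-12) = 9*(-1/12) = -3/4 ≈ -0.75000)
A(O) = 1 + O (A(O) = O - 1*(-1) = O + 1 = 1 + O)
W(N, v) = sqrt(17)/2 (W(N, v) = sqrt(4 + (1 - 3/4)) = sqrt(4 + 1/4) = sqrt(17/4) = sqrt(17)/2)
1/(3047 + W(-70, 31)) = 1/(3047 + sqrt(17)/2)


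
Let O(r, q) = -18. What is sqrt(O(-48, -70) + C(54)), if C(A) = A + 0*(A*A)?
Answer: 6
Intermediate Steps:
C(A) = A (C(A) = A + 0*A**2 = A + 0 = A)
sqrt(O(-48, -70) + C(54)) = sqrt(-18 + 54) = sqrt(36) = 6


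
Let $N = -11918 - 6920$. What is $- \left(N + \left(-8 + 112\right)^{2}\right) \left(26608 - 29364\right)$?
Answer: $-22108632$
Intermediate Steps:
$N = -18838$
$- \left(N + \left(-8 + 112\right)^{2}\right) \left(26608 - 29364\right) = - \left(-18838 + \left(-8 + 112\right)^{2}\right) \left(26608 - 29364\right) = - \left(-18838 + 104^{2}\right) \left(-2756\right) = - \left(-18838 + 10816\right) \left(-2756\right) = - \left(-8022\right) \left(-2756\right) = \left(-1\right) 22108632 = -22108632$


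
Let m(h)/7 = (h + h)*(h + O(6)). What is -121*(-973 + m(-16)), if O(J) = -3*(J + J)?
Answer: -1291675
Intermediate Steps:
O(J) = -6*J
m(h) = 14*h*(-36 + h) (m(h) = 7*((h + h)*(h - 6*6)) = 7*((2*h)*(h - 36)) = 7*((2*h)*(-36 + h)) = 7*(2*h*(-36 + h)) = 14*h*(-36 + h))
-121*(-973 + m(-16)) = -121*(-973 + 14*(-16)*(-36 - 16)) = -121*(-973 + 14*(-16)*(-52)) = -121*(-973 + 11648) = -121*10675 = -1291675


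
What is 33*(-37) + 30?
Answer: -1191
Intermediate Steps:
33*(-37) + 30 = -1221 + 30 = -1191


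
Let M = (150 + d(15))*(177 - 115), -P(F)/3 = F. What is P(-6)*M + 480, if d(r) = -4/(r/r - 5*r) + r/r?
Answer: 6255084/37 ≈ 1.6906e+5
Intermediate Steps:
P(F) = -3*F
d(r) = 1 - 4/(1 - 5*r) (d(r) = -4/(1 - 5*r) + 1 = 1 - 4/(1 - 5*r))
M = 346518/37 (M = (150 + (3 + 5*15)/(-1 + 5*15))*(177 - 115) = (150 + (3 + 75)/(-1 + 75))*62 = (150 + 78/74)*62 = (150 + (1/74)*78)*62 = (150 + 39/37)*62 = (5589/37)*62 = 346518/37 ≈ 9365.3)
P(-6)*M + 480 = -3*(-6)*(346518/37) + 480 = 18*(346518/37) + 480 = 6237324/37 + 480 = 6255084/37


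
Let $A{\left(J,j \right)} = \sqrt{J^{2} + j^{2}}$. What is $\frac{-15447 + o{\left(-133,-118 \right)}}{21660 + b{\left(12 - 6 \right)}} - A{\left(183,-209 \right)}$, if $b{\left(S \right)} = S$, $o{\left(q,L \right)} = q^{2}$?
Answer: $\frac{1121}{10833} - \sqrt{77170} \approx -277.69$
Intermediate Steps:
$\frac{-15447 + o{\left(-133,-118 \right)}}{21660 + b{\left(12 - 6 \right)}} - A{\left(183,-209 \right)} = \frac{-15447 + \left(-133\right)^{2}}{21660 + \left(12 - 6\right)} - \sqrt{183^{2} + \left(-209\right)^{2}} = \frac{-15447 + 17689}{21660 + 6} - \sqrt{33489 + 43681} = \frac{2242}{21666} - \sqrt{77170} = 2242 \cdot \frac{1}{21666} - \sqrt{77170} = \frac{1121}{10833} - \sqrt{77170}$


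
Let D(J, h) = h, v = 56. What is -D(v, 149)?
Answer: -149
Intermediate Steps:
-D(v, 149) = -1*149 = -149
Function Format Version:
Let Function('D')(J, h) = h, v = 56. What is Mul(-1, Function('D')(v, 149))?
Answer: -149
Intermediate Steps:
Mul(-1, Function('D')(v, 149)) = Mul(-1, 149) = -149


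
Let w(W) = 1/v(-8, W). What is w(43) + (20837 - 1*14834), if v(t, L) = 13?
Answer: 78040/13 ≈ 6003.1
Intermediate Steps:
w(W) = 1/13
w(43) + (20837 - 1*14834) = 1/13 + (20837 - 1*14834) = 1/13 + (20837 - 14834) = 1/13 + 6003 = 78040/13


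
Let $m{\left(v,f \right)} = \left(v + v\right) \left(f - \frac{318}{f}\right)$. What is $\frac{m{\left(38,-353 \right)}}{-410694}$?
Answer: $\frac{4723058}{72487491} \approx 0.065157$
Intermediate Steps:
$m{\left(v,f \right)} = 2 v \left(f - \frac{318}{f}\right)$
$\frac{m{\left(38,-353 \right)}}{-410694} = \frac{2 \cdot 38 \frac{1}{-353} \left(-318 + \left(-353\right)^{2}\right)}{-410694} = 2 \cdot 38 \left(- \frac{1}{353}\right) \left(-318 + 124609\right) \left(- \frac{1}{410694}\right) = 2 \cdot 38 \left(- \frac{1}{353}\right) 124291 \left(- \frac{1}{410694}\right) = \left(- \frac{9446116}{353}\right) \left(- \frac{1}{410694}\right) = \frac{4723058}{72487491}$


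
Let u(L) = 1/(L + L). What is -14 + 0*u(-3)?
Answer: -14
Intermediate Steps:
u(L) = 1/(2*L)
-14 + 0*u(-3) = -14 + 0*((1/2)/(-3)) = -14 + 0*((1/2)*(-1/3)) = -14 + 0*(-1/6) = -14 + 0 = -14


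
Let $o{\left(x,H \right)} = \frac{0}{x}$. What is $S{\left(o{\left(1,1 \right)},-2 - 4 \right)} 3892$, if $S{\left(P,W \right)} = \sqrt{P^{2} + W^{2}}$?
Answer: $23352$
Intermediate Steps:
$o{\left(x,H \right)} = 0$
$S{\left(o{\left(1,1 \right)},-2 - 4 \right)} 3892 = \sqrt{0^{2} + \left(-2 - 4\right)^{2}} \cdot 3892 = \sqrt{0 + \left(-2 - 4\right)^{2}} \cdot 3892 = \sqrt{0 + \left(-6\right)^{2}} \cdot 3892 = \sqrt{0 + 36} \cdot 3892 = \sqrt{36} \cdot 3892 = 6 \cdot 3892 = 23352$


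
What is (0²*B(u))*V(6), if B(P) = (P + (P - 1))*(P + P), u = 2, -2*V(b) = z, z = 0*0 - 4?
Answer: 0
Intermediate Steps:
z = -4 (z = 0 - 4 = -4)
V(b) = 2 (V(b) = -½*(-4) = 2)
B(P) = 2*P*(-1 + 2*P) (B(P) = (P + (-1 + P))*(2*P) = (-1 + 2*P)*(2*P) = 2*P*(-1 + 2*P))
(0²*B(u))*V(6) = (0²*(2*2*(-1 + 2*2)))*2 = (0*(2*2*(-1 + 4)))*2 = (0*(2*2*3))*2 = (0*12)*2 = 0*2 = 0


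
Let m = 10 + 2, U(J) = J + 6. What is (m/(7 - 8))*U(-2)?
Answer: -48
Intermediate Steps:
U(J) = 6 + J
m = 12
(m/(7 - 8))*U(-2) = (12/(7 - 8))*(6 - 2) = (12/(-1))*4 = -1*12*4 = -12*4 = -48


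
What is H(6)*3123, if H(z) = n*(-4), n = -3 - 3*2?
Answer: 112428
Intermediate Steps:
n = -9 (n = -3 - 6 = -9)
H(z) = 36 (H(z) = -9*(-4) = 36)
H(6)*3123 = 36*3123 = 112428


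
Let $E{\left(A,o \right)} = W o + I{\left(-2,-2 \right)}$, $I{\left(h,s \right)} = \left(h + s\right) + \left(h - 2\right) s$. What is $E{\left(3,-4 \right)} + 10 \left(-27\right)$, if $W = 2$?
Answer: $-274$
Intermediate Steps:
$I{\left(h,s \right)} = h + s + s \left(-2 + h\right)$ ($I{\left(h,s \right)} = \left(h + s\right) + \left(-2 + h\right) s = \left(h + s\right) + s \left(-2 + h\right) = h + s + s \left(-2 + h\right)$)
$E{\left(A,o \right)} = 4 + 2 o$ ($E{\left(A,o \right)} = 2 o - -4 = 2 o + \left(-2 + 2 + 4\right) = 2 o + 4 = 4 + 2 o$)
$E{\left(3,-4 \right)} + 10 \left(-27\right) = \left(4 + 2 \left(-4\right)\right) + 10 \left(-27\right) = \left(4 - 8\right) - 270 = -4 - 270 = -274$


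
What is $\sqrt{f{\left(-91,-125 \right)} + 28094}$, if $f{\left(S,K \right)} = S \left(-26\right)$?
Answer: $2 \sqrt{7615} \approx 174.53$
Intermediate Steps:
$f{\left(S,K \right)} = - 26 S$
$\sqrt{f{\left(-91,-125 \right)} + 28094} = \sqrt{\left(-26\right) \left(-91\right) + 28094} = \sqrt{2366 + 28094} = \sqrt{30460} = 2 \sqrt{7615}$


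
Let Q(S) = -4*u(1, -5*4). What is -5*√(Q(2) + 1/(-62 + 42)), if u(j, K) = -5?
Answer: -√1995/2 ≈ -22.333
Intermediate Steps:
Q(S) = 20 (Q(S) = -4*(-5) = 20)
-5*√(Q(2) + 1/(-62 + 42)) = -5*√(20 + 1/(-62 + 42)) = -5*√(20 + 1/(-20)) = -5*√(20 - 1/20) = -√1995/2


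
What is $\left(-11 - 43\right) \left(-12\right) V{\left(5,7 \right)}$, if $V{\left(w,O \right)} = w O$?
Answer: $22680$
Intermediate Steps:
$V{\left(w,O \right)} = O w$
$\left(-11 - 43\right) \left(-12\right) V{\left(5,7 \right)} = \left(-11 - 43\right) \left(-12\right) 7 \cdot 5 = \left(-11 - 43\right) \left(-12\right) 35 = \left(-54\right) \left(-12\right) 35 = 648 \cdot 35 = 22680$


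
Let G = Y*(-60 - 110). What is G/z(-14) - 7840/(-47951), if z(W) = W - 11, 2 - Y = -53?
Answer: 17941514/47951 ≈ 374.16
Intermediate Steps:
Y = 55 (Y = 2 - 1*(-53) = 2 + 53 = 55)
z(W) = -11 + W
G = -9350 (G = 55*(-60 - 110) = 55*(-170) = -9350)
G/z(-14) - 7840/(-47951) = -9350/(-11 - 14) - 7840/(-47951) = -9350/(-25) - 7840*(-1/47951) = -9350*(-1/25) + 7840/47951 = 374 + 7840/47951 = 17941514/47951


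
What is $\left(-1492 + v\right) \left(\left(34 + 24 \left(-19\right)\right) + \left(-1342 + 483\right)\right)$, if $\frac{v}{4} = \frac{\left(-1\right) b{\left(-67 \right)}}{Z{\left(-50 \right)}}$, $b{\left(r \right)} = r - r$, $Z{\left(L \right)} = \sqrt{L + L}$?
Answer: $1911252$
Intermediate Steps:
$Z{\left(L \right)} = \sqrt{2} \sqrt{L}$ ($Z{\left(L \right)} = \sqrt{2 L} = \sqrt{2} \sqrt{L}$)
$b{\left(r \right)} = 0$
$v = 0$ ($v = 4 \frac{\left(-1\right) 0}{\sqrt{2} \sqrt{-50}} = 4 \frac{0}{\sqrt{2} \cdot 5 i \sqrt{2}} = 4 \frac{0}{10 i} = 4 \cdot 0 \left(- \frac{i}{10}\right) = 4 \cdot 0 = 0$)
$\left(-1492 + v\right) \left(\left(34 + 24 \left(-19\right)\right) + \left(-1342 + 483\right)\right) = \left(-1492 + 0\right) \left(\left(34 + 24 \left(-19\right)\right) + \left(-1342 + 483\right)\right) = - 1492 \left(\left(34 - 456\right) - 859\right) = - 1492 \left(-422 - 859\right) = \left(-1492\right) \left(-1281\right) = 1911252$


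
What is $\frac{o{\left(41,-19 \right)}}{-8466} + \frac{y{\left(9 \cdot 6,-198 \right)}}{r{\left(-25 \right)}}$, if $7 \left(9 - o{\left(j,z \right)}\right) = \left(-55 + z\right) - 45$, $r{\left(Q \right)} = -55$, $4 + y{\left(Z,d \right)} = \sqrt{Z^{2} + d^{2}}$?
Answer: $\frac{16217}{232815} - \frac{18 \sqrt{130}}{55} \approx -3.6618$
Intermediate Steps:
$y{\left(Z,d \right)} = -4 + \sqrt{Z^{2} + d^{2}}$
$o{\left(j,z \right)} = \frac{163}{7} - \frac{z}{7}$ ($o{\left(j,z \right)} = 9 - \frac{\left(-55 + z\right) - 45}{7} = 9 - \frac{-100 + z}{7} = 9 - \left(- \frac{100}{7} + \frac{z}{7}\right) = \frac{163}{7} - \frac{z}{7}$)
$\frac{o{\left(41,-19 \right)}}{-8466} + \frac{y{\left(9 \cdot 6,-198 \right)}}{r{\left(-25 \right)}} = \frac{\frac{163}{7} - - \frac{19}{7}}{-8466} + \frac{-4 + \sqrt{\left(9 \cdot 6\right)^{2} + \left(-198\right)^{2}}}{-55} = \left(\frac{163}{7} + \frac{19}{7}\right) \left(- \frac{1}{8466}\right) + \left(-4 + \sqrt{54^{2} + 39204}\right) \left(- \frac{1}{55}\right) = 26 \left(- \frac{1}{8466}\right) + \left(-4 + \sqrt{2916 + 39204}\right) \left(- \frac{1}{55}\right) = - \frac{13}{4233} + \left(-4 + \sqrt{42120}\right) \left(- \frac{1}{55}\right) = - \frac{13}{4233} + \left(-4 + 18 \sqrt{130}\right) \left(- \frac{1}{55}\right) = - \frac{13}{4233} + \left(\frac{4}{55} - \frac{18 \sqrt{130}}{55}\right) = \frac{16217}{232815} - \frac{18 \sqrt{130}}{55}$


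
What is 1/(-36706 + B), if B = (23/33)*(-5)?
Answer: -33/1211413 ≈ -2.7241e-5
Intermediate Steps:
B = -115/33 (B = (23*(1/33))*(-5) = (23/33)*(-5) = -115/33 ≈ -3.4848)
1/(-36706 + B) = 1/(-36706 - 115/33) = 1/(-1211413/33) = -33/1211413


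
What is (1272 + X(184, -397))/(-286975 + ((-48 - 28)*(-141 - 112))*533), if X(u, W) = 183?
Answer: 1455/9961549 ≈ 0.00014606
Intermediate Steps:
(1272 + X(184, -397))/(-286975 + ((-48 - 28)*(-141 - 112))*533) = (1272 + 183)/(-286975 + ((-48 - 28)*(-141 - 112))*533) = 1455/(-286975 - 76*(-253)*533) = 1455/(-286975 + 19228*533) = 1455/(-286975 + 10248524) = 1455/9961549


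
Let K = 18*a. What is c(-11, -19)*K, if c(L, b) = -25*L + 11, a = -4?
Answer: -20592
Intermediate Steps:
K = -72 (K = 18*(-4) = -72)
c(L, b) = 11 - 25*L
c(-11, -19)*K = (11 - 25*(-11))*(-72) = (11 + 275)*(-72) = 286*(-72) = -20592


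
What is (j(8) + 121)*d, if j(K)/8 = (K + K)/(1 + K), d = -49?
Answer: -59633/9 ≈ -6625.9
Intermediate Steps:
j(K) = 16*K/(1 + K) (j(K) = 8*((K + K)/(1 + K)) = 8*((2*K)/(1 + K)) = 8*(2*K/(1 + K)) = 16*K/(1 + K))
(j(8) + 121)*d = (16*8/(1 + 8) + 121)*(-49) = (16*8/9 + 121)*(-49) = (16*8*(⅑) + 121)*(-49) = (128/9 + 121)*(-49) = (1217/9)*(-49) = -59633/9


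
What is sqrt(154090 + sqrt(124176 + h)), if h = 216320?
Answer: sqrt(154090 + 4*sqrt(21281)) ≈ 393.29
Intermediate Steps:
sqrt(154090 + sqrt(124176 + h)) = sqrt(154090 + sqrt(124176 + 216320)) = sqrt(154090 + sqrt(340496)) = sqrt(154090 + 4*sqrt(21281))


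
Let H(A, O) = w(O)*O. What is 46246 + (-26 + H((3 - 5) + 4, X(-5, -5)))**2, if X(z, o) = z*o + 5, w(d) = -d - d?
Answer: 3380522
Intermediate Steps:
w(d) = -2*d
X(z, o) = 5 + o*z (X(z, o) = o*z + 5 = 5 + o*z)
H(A, O) = -2*O**2 (H(A, O) = (-2*O)*O = -2*O**2)
46246 + (-26 + H((3 - 5) + 4, X(-5, -5)))**2 = 46246 + (-26 - 2*(5 - 5*(-5))**2)**2 = 46246 + (-26 - 2*(5 + 25)**2)**2 = 46246 + (-26 - 2*30**2)**2 = 46246 + (-26 - 2*900)**2 = 46246 + (-26 - 1800)**2 = 46246 + (-1826)**2 = 46246 + 3334276 = 3380522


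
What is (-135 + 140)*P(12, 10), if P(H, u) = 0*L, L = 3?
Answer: 0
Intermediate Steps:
P(H, u) = 0 (P(H, u) = 0*3 = 0)
(-135 + 140)*P(12, 10) = (-135 + 140)*0 = 5*0 = 0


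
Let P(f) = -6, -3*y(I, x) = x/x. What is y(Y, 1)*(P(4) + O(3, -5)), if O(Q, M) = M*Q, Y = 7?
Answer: 7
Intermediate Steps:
y(I, x) = -⅓ (y(I, x) = -x/(3*x) = -⅓*1 = -⅓)
y(Y, 1)*(P(4) + O(3, -5)) = -(-6 - 5*3)/3 = -(-6 - 15)/3 = -⅓*(-21) = 7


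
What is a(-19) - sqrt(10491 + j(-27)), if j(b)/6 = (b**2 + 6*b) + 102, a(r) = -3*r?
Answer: 57 - sqrt(14505) ≈ -63.437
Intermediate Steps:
j(b) = 612 + 6*b**2 + 36*b (j(b) = 6*((b**2 + 6*b) + 102) = 6*(102 + b**2 + 6*b) = 612 + 6*b**2 + 36*b)
a(-19) - sqrt(10491 + j(-27)) = -3*(-19) - sqrt(10491 + (612 + 6*(-27)**2 + 36*(-27))) = 57 - sqrt(10491 + (612 + 6*729 - 972)) = 57 - sqrt(10491 + (612 + 4374 - 972)) = 57 - sqrt(10491 + 4014) = 57 - sqrt(14505)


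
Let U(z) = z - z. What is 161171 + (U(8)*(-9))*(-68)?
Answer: 161171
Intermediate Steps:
U(z) = 0
161171 + (U(8)*(-9))*(-68) = 161171 + (0*(-9))*(-68) = 161171 + 0*(-68) = 161171 + 0 = 161171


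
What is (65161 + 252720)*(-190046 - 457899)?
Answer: -205969404545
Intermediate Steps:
(65161 + 252720)*(-190046 - 457899) = 317881*(-647945) = -205969404545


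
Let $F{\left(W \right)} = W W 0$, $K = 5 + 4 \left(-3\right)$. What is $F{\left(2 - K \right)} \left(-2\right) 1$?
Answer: $0$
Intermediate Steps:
$K = -7$ ($K = 5 - 12 = -7$)
$F{\left(W \right)} = 0$ ($F{\left(W \right)} = W^{2} \cdot 0 = 0$)
$F{\left(2 - K \right)} \left(-2\right) 1 = 0 \left(-2\right) 1 = 0 \cdot 1 = 0$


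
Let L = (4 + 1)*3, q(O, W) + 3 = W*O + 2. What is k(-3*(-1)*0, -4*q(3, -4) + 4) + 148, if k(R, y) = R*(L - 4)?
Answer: 148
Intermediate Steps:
q(O, W) = -1 + O*W (q(O, W) = -3 + (W*O + 2) = -3 + (O*W + 2) = -3 + (2 + O*W) = -1 + O*W)
L = 15 (L = 5*3 = 15)
k(R, y) = 11*R (k(R, y) = R*(15 - 4) = R*11 = 11*R)
k(-3*(-1)*0, -4*q(3, -4) + 4) + 148 = 11*(-3*(-1)*0) + 148 = 11*(3*0) + 148 = 11*0 + 148 = 0 + 148 = 148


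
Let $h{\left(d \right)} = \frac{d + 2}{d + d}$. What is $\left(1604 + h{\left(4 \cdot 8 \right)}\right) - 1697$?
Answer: $- \frac{2959}{32} \approx -92.469$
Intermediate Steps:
$h{\left(d \right)} = \frac{2 + d}{2 d}$
$\left(1604 + h{\left(4 \cdot 8 \right)}\right) - 1697 = \left(1604 + \frac{2 + 4 \cdot 8}{2 \cdot 4 \cdot 8}\right) - 1697 = \left(1604 + \frac{2 + 32}{2 \cdot 32}\right) - 1697 = \left(1604 + \frac{1}{2} \cdot \frac{1}{32} \cdot 34\right) - 1697 = \left(1604 + \frac{17}{32}\right) - 1697 = \frac{51345}{32} - 1697 = - \frac{2959}{32}$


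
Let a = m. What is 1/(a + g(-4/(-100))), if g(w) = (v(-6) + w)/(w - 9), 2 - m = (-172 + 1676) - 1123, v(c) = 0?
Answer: -224/84897 ≈ -0.0026385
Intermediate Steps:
m = -379 (m = 2 - ((-172 + 1676) - 1123) = 2 - (1504 - 1123) = 2 - 1*381 = 2 - 381 = -379)
a = -379
g(w) = w/(-9 + w) (g(w) = (0 + w)/(w - 9) = w/(-9 + w))
1/(a + g(-4/(-100))) = 1/(-379 + (-4/(-100))/(-9 - 4/(-100))) = 1/(-379 + (-4*(-1/100))/(-9 - 4*(-1/100))) = 1/(-379 + 1/(25*(-9 + 1/25))) = 1/(-379 + 1/(25*(-224/25))) = 1/(-379 + (1/25)*(-25/224)) = 1/(-379 - 1/224) = 1/(-84897/224) = -224/84897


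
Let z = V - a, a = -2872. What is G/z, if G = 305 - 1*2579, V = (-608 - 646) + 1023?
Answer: -2274/2641 ≈ -0.86104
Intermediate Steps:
V = -231 (V = -1254 + 1023 = -231)
G = -2274 (G = 305 - 2579 = -2274)
z = 2641 (z = -231 - 1*(-2872) = -231 + 2872 = 2641)
G/z = -2274/2641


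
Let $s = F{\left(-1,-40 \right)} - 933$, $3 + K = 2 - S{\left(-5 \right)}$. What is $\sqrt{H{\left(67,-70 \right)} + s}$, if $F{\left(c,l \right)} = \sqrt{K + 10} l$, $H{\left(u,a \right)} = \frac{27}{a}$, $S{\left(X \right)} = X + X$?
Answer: $\frac{\sqrt{-4573590 - 196000 \sqrt{19}}}{70} \approx 33.283 i$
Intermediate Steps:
$S{\left(X \right)} = 2 X$
$K = 9$ ($K = -3 - \left(-2 + 2 \left(-5\right)\right) = -3 + \left(2 - -10\right) = -3 + \left(2 + 10\right) = -3 + 12 = 9$)
$F{\left(c,l \right)} = l \sqrt{19}$ ($F{\left(c,l \right)} = \sqrt{9 + 10} l = \sqrt{19} l = l \sqrt{19}$)
$s = -933 - 40 \sqrt{19}$ ($s = - 40 \sqrt{19} - 933 = -933 - 40 \sqrt{19} \approx -1107.4$)
$\sqrt{H{\left(67,-70 \right)} + s} = \sqrt{\frac{27}{-70} - \left(933 + 40 \sqrt{19}\right)} = \sqrt{27 \left(- \frac{1}{70}\right) - \left(933 + 40 \sqrt{19}\right)} = \sqrt{- \frac{27}{70} - \left(933 + 40 \sqrt{19}\right)} = \sqrt{- \frac{65337}{70} - 40 \sqrt{19}}$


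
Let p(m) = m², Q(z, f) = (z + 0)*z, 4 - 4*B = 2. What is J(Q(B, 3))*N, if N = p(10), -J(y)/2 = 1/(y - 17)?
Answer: 800/67 ≈ 11.940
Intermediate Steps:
B = ½ (B = 1 - ¼*2 = 1 - ½ = ½ ≈ 0.50000)
Q(z, f) = z² (Q(z, f) = z*z = z²)
J(y) = -2/(-17 + y) (J(y) = -2/(y - 17) = -2/(-17 + y))
N = 100 (N = 10² = 100)
J(Q(B, 3))*N = -2/(-17 + (½)²)*100 = -2/(-17 + ¼)*100 = -2/(-67/4)*100 = -2*(-4/67)*100 = (8/67)*100 = 800/67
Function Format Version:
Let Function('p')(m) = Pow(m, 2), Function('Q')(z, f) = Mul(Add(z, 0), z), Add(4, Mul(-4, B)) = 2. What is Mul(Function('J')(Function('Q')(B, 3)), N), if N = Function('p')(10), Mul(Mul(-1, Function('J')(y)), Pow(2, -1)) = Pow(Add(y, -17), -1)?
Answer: Rational(800, 67) ≈ 11.940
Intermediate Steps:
B = Rational(1, 2) (B = Add(1, Mul(Rational(-1, 4), 2)) = Add(1, Rational(-1, 2)) = Rational(1, 2) ≈ 0.50000)
Function('Q')(z, f) = Pow(z, 2) (Function('Q')(z, f) = Mul(z, z) = Pow(z, 2))
Function('J')(y) = Mul(-2, Pow(Add(-17, y), -1)) (Function('J')(y) = Mul(-2, Pow(Add(y, -17), -1)) = Mul(-2, Pow(Add(-17, y), -1)))
N = 100 (N = Pow(10, 2) = 100)
Mul(Function('J')(Function('Q')(B, 3)), N) = Mul(Mul(-2, Pow(Add(-17, Pow(Rational(1, 2), 2)), -1)), 100) = Mul(Mul(-2, Pow(Add(-17, Rational(1, 4)), -1)), 100) = Mul(Mul(-2, Pow(Rational(-67, 4), -1)), 100) = Mul(Mul(-2, Rational(-4, 67)), 100) = Mul(Rational(8, 67), 100) = Rational(800, 67)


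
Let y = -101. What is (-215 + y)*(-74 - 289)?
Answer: 114708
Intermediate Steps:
(-215 + y)*(-74 - 289) = (-215 - 101)*(-74 - 289) = -316*(-363) = 114708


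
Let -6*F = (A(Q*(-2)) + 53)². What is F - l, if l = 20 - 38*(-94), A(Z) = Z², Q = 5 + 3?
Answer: -39011/2 ≈ -19506.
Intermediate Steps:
Q = 8
F = -31827/2 (F = -((8*(-2))² + 53)²/6 = -((-16)² + 53)²/6 = -(256 + 53)²/6 = -⅙*309² = -⅙*95481 = -31827/2 ≈ -15914.)
l = 3592 (l = 20 + 3572 = 3592)
F - l = -31827/2 - 1*3592 = -31827/2 - 3592 = -39011/2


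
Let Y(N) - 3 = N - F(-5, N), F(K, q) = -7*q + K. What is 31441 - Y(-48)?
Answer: 31817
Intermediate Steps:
F(K, q) = K - 7*q
Y(N) = 8 + 8*N (Y(N) = 3 + (N - (-5 - 7*N)) = 3 + (N + (5 + 7*N)) = 3 + (5 + 8*N) = 8 + 8*N)
31441 - Y(-48) = 31441 - (8 + 8*(-48)) = 31441 - (8 - 384) = 31441 - 1*(-376) = 31441 + 376 = 31817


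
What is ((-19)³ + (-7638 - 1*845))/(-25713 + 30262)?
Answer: -15342/4549 ≈ -3.3726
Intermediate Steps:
((-19)³ + (-7638 - 1*845))/(-25713 + 30262) = (-6859 + (-7638 - 845))/4549 = (-6859 - 8483)*(1/4549) = -15342*1/4549 = -15342/4549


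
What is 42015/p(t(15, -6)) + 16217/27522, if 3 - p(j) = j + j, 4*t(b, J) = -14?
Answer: 57824950/13761 ≈ 4202.1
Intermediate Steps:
t(b, J) = -7/2 (t(b, J) = (¼)*(-14) = -7/2)
p(j) = 3 - 2*j (p(j) = 3 - (j + j) = 3 - 2*j)
42015/p(t(15, -6)) + 16217/27522 = 42015/(3 - 2*(-7/2)) + 16217/27522 = 42015/(3 + 7) + 16217*(1/27522) = 42015/10 + 16217/27522 = 42015*(⅒) + 16217/27522 = 8403/2 + 16217/27522 = 57824950/13761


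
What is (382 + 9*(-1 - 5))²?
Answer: 107584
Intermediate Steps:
(382 + 9*(-1 - 5))² = (382 + 9*(-6))² = (382 - 54)² = 328² = 107584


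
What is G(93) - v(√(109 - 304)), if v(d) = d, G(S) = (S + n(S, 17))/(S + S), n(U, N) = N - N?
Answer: ½ - I*√195 ≈ 0.5 - 13.964*I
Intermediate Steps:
n(U, N) = 0
G(S) = ½ (G(S) = (S + 0)/(S + S) = S/((2*S)) = S*(1/(2*S)) = ½)
G(93) - v(√(109 - 304)) = ½ - √(109 - 304) = ½ - √(-195) = ½ - I*√195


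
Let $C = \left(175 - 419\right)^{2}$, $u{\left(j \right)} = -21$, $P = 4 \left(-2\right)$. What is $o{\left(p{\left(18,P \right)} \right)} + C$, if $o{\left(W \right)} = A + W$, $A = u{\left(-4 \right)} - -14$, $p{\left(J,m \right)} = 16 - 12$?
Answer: $59533$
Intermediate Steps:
$P = -8$
$p{\left(J,m \right)} = 4$ ($p{\left(J,m \right)} = 16 - 12 = 4$)
$C = 59536$ ($C = \left(-244\right)^{2} = 59536$)
$A = -7$ ($A = -21 - -14 = -21 + 14 = -7$)
$o{\left(W \right)} = -7 + W$
$o{\left(p{\left(18,P \right)} \right)} + C = \left(-7 + 4\right) + 59536 = -3 + 59536 = 59533$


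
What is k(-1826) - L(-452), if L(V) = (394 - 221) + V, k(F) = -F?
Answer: 2105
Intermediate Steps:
L(V) = 173 + V
k(-1826) - L(-452) = -1*(-1826) - (173 - 452) = 1826 - 1*(-279) = 1826 + 279 = 2105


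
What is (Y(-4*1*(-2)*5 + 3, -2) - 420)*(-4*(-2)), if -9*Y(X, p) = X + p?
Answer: -30568/9 ≈ -3396.4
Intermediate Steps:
Y(X, p) = -X/9 - p/9 (Y(X, p) = -(X + p)/9 = -X/9 - p/9)
(Y(-4*1*(-2)*5 + 3, -2) - 420)*(-4*(-2)) = ((-(-4*1*(-2)*5 + 3)/9 - 1/9*(-2)) - 420)*(-4*(-2)) = ((-(-(-8)*5 + 3)/9 + 2/9) - 420)*8 = ((-(-4*(-10) + 3)/9 + 2/9) - 420)*8 = ((-(40 + 3)/9 + 2/9) - 420)*8 = ((-1/9*43 + 2/9) - 420)*8 = ((-43/9 + 2/9) - 420)*8 = (-41/9 - 420)*8 = -3821/9*8 = -30568/9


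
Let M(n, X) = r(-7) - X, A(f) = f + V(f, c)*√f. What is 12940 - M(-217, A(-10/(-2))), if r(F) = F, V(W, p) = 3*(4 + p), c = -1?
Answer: 12952 + 9*√5 ≈ 12972.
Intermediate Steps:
V(W, p) = 12 + 3*p
A(f) = f + 9*√f (A(f) = f + (12 + 3*(-1))*√f = f + (12 - 3)*√f = f + 9*√f)
M(n, X) = -7 - X
12940 - M(-217, A(-10/(-2))) = 12940 - (-7 - (-10/(-2) + 9*√(-10/(-2)))) = 12940 - (-7 - (-10*(-½) + 9*√(-10*(-½)))) = 12940 - (-7 - (5 + 9*√5)) = 12940 - (-7 + (-5 - 9*√5)) = 12940 - (-12 - 9*√5) = 12940 + (12 + 9*√5) = 12952 + 9*√5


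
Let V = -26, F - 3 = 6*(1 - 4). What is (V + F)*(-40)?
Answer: 1640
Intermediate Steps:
F = -15 (F = 3 + 6*(1 - 4) = 3 + 6*(-3) = 3 - 18 = -15)
(V + F)*(-40) = (-26 - 15)*(-40) = -41*(-40) = 1640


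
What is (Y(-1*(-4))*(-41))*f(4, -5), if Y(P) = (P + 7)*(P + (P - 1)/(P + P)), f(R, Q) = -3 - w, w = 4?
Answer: 110495/8 ≈ 13812.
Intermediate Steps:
f(R, Q) = -7 (f(R, Q) = -3 - 1*4 = -3 - 4 = -7)
Y(P) = (7 + P)*(P + (-1 + P)/(2*P)) (Y(P) = (7 + P)*(P + (-1 + P)/((2*P))) = (7 + P)*(P + (-1 + P)*(1/(2*P))) = (7 + P)*(P + (-1 + P)/(2*P)))
(Y(-1*(-4))*(-41))*f(4, -5) = ((3 + (-1*(-4))**2 - 7/(2*((-1*(-4)))) + 15*(-1*(-4))/2)*(-41))*(-7) = ((3 + 4**2 - 7/2/4 + (15/2)*4)*(-41))*(-7) = ((3 + 16 - 7/2*1/4 + 30)*(-41))*(-7) = ((3 + 16 - 7/8 + 30)*(-41))*(-7) = ((385/8)*(-41))*(-7) = -15785/8*(-7) = 110495/8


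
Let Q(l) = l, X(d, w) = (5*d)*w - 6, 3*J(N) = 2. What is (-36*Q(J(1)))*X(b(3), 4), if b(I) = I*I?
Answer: -4176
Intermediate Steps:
b(I) = I²
J(N) = ⅔ (J(N) = (⅓)*2 = ⅔)
X(d, w) = -6 + 5*d*w (X(d, w) = 5*d*w - 6 = -6 + 5*d*w)
(-36*Q(J(1)))*X(b(3), 4) = (-36*⅔)*(-6 + 5*3²*4) = -24*(-6 + 5*9*4) = -24*(-6 + 180) = -24*174 = -4176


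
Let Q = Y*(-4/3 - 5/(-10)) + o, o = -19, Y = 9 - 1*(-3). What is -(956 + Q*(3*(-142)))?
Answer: -13310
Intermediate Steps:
Y = 12 (Y = 9 + 3 = 12)
Q = -29 (Q = 12*(-4/3 - 5/(-10)) - 19 = 12*(-4*⅓ - 5*(-⅒)) - 19 = 12*(-4/3 + ½) - 19 = 12*(-⅚) - 19 = -10 - 19 = -29)
-(956 + Q*(3*(-142))) = -(956 - 87*(-142)) = -(956 - 29*(-426)) = -(956 + 12354) = -1*13310 = -13310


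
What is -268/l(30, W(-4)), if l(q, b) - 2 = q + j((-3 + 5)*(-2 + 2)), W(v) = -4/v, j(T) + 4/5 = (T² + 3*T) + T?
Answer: -335/39 ≈ -8.5897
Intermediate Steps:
j(T) = -⅘ + T² + 4*T (j(T) = -⅘ + ((T² + 3*T) + T) = -⅘ + (T² + 4*T) = -⅘ + T² + 4*T)
l(q, b) = 6/5 + q (l(q, b) = 2 + (q + (-⅘ + ((-3 + 5)*(-2 + 2))² + 4*((-3 + 5)*(-2 + 2)))) = 2 + (q + (-⅘ + (2*0)² + 4*(2*0))) = 2 + (q + (-⅘ + 0² + 4*0)) = 2 + (q + (-⅘ + 0 + 0)) = 2 + (q - ⅘) = 2 + (-⅘ + q) = 6/5 + q)
-268/l(30, W(-4)) = -268/(6/5 + 30) = -268/156/5 = -268*5/156 = -335/39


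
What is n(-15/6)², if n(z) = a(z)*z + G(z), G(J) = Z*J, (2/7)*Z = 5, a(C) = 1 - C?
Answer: 11025/4 ≈ 2756.3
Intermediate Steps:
Z = 35/2 (Z = (7/2)*5 = 35/2 ≈ 17.500)
G(J) = 35*J/2
n(z) = 35*z/2 + z*(1 - z) (n(z) = (1 - z)*z + 35*z/2 = z*(1 - z) + 35*z/2 = 35*z/2 + z*(1 - z))
n(-15/6)² = ((-15/6)*(37 - (-30)/6)/2)² = ((-15*⅙)*(37 - (-30)/6)/2)² = ((½)*(-5/2)*(37 - 2*(-5/2)))² = ((½)*(-5/2)*(37 + 5))² = ((½)*(-5/2)*42)² = (-105/2)² = 11025/4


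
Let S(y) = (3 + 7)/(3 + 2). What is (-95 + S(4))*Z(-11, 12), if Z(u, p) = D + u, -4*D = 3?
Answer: 4371/4 ≈ 1092.8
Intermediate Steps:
D = -¾ (D = -¼*3 = -¾ ≈ -0.75000)
S(y) = 2 (S(y) = 10/5 = 10*(⅕) = 2)
Z(u, p) = -¾ + u
(-95 + S(4))*Z(-11, 12) = (-95 + 2)*(-¾ - 11) = -93*(-47/4) = 4371/4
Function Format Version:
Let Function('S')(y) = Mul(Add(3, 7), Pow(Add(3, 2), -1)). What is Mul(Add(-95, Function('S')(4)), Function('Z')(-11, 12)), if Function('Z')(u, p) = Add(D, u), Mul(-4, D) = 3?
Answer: Rational(4371, 4) ≈ 1092.8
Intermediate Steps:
D = Rational(-3, 4) (D = Mul(Rational(-1, 4), 3) = Rational(-3, 4) ≈ -0.75000)
Function('S')(y) = 2 (Function('S')(y) = Mul(10, Pow(5, -1)) = Mul(10, Rational(1, 5)) = 2)
Function('Z')(u, p) = Add(Rational(-3, 4), u)
Mul(Add(-95, Function('S')(4)), Function('Z')(-11, 12)) = Mul(Add(-95, 2), Add(Rational(-3, 4), -11)) = Mul(-93, Rational(-47, 4)) = Rational(4371, 4)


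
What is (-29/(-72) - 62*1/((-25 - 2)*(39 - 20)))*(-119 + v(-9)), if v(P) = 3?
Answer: -62321/1026 ≈ -60.742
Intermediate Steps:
(-29/(-72) - 62*1/((-25 - 2)*(39 - 20)))*(-119 + v(-9)) = (-29/(-72) - 62*1/((-25 - 2)*(39 - 20)))*(-119 + 3) = (-29*(-1/72) - 62/((-27*19)))*(-116) = (29/72 - 62/(-513))*(-116) = (29/72 - 62*(-1/513))*(-116) = (29/72 + 62/513)*(-116) = (2149/4104)*(-116) = -62321/1026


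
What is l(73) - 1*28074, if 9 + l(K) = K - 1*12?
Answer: -28022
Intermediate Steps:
l(K) = -21 + K (l(K) = -9 + (K - 1*12) = -9 + (K - 12) = -9 + (-12 + K) = -21 + K)
l(73) - 1*28074 = (-21 + 73) - 1*28074 = 52 - 28074 = -28022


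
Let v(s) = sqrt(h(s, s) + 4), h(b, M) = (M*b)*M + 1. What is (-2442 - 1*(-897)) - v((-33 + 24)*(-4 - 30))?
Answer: -1545 - sqrt(28652621) ≈ -6897.8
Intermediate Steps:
h(b, M) = 1 + b*M**2 (h(b, M) = b*M**2 + 1 = 1 + b*M**2)
v(s) = sqrt(5 + s**3) (v(s) = sqrt((1 + s*s**2) + 4) = sqrt((1 + s**3) + 4) = sqrt(5 + s**3))
(-2442 - 1*(-897)) - v((-33 + 24)*(-4 - 30)) = (-2442 - 1*(-897)) - sqrt(5 + ((-33 + 24)*(-4 - 30))**3) = (-2442 + 897) - sqrt(5 + (-9*(-34))**3) = -1545 - sqrt(5 + 306**3) = -1545 - sqrt(5 + 28652616) = -1545 - sqrt(28652621)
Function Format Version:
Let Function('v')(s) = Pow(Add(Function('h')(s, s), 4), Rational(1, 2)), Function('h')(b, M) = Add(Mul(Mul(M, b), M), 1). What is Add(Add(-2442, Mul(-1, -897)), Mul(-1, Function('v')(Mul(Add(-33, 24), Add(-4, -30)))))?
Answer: Add(-1545, Mul(-1, Pow(28652621, Rational(1, 2)))) ≈ -6897.8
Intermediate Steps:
Function('h')(b, M) = Add(1, Mul(b, Pow(M, 2))) (Function('h')(b, M) = Add(Mul(b, Pow(M, 2)), 1) = Add(1, Mul(b, Pow(M, 2))))
Function('v')(s) = Pow(Add(5, Pow(s, 3)), Rational(1, 2)) (Function('v')(s) = Pow(Add(Add(1, Mul(s, Pow(s, 2))), 4), Rational(1, 2)) = Pow(Add(Add(1, Pow(s, 3)), 4), Rational(1, 2)) = Pow(Add(5, Pow(s, 3)), Rational(1, 2)))
Add(Add(-2442, Mul(-1, -897)), Mul(-1, Function('v')(Mul(Add(-33, 24), Add(-4, -30))))) = Add(Add(-2442, Mul(-1, -897)), Mul(-1, Pow(Add(5, Pow(Mul(Add(-33, 24), Add(-4, -30)), 3)), Rational(1, 2)))) = Add(Add(-2442, 897), Mul(-1, Pow(Add(5, Pow(Mul(-9, -34), 3)), Rational(1, 2)))) = Add(-1545, Mul(-1, Pow(Add(5, Pow(306, 3)), Rational(1, 2)))) = Add(-1545, Mul(-1, Pow(Add(5, 28652616), Rational(1, 2)))) = Add(-1545, Mul(-1, Pow(28652621, Rational(1, 2))))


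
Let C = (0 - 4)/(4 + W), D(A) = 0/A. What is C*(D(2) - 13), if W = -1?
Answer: 52/3 ≈ 17.333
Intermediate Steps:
D(A) = 0
C = -4/3 (C = (0 - 4)/(4 - 1) = -4/3 ≈ -1.3333)
C*(D(2) - 13) = -4*(0 - 13)/3 = -4/3*(-13) = 52/3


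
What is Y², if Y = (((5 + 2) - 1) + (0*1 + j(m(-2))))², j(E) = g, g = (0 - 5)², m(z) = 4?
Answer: 923521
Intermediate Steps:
g = 25 (g = (-5)² = 25)
j(E) = 25
Y = 961 (Y = (((5 + 2) - 1) + (0*1 + 25))² = ((7 - 1) + (0 + 25))² = (6 + 25)² = 31² = 961)
Y² = 961² = 923521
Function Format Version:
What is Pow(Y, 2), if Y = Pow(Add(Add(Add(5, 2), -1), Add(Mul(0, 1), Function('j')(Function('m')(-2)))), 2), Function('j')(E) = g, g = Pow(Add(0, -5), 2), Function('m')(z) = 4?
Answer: 923521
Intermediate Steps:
g = 25 (g = Pow(-5, 2) = 25)
Function('j')(E) = 25
Y = 961 (Y = Pow(Add(Add(Add(5, 2), -1), Add(Mul(0, 1), 25)), 2) = Pow(Add(Add(7, -1), Add(0, 25)), 2) = Pow(Add(6, 25), 2) = Pow(31, 2) = 961)
Pow(Y, 2) = Pow(961, 2) = 923521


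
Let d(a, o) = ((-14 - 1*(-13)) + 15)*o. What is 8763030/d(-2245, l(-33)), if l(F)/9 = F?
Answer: -486835/231 ≈ -2107.5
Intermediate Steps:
l(F) = 9*F
d(a, o) = 14*o (d(a, o) = ((-14 + 13) + 15)*o = (-1 + 15)*o = 14*o)
8763030/d(-2245, l(-33)) = 8763030/((14*(9*(-33)))) = 8763030/((14*(-297))) = 8763030/(-4158) = 8763030*(-1/4158) = -486835/231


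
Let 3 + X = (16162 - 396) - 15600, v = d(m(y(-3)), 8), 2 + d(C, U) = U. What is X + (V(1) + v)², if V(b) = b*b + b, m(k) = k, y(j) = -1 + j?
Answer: 227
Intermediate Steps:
d(C, U) = -2 + U
v = 6 (v = -2 + 8 = 6)
V(b) = b + b² (V(b) = b² + b = b + b²)
X = 163 (X = -3 + ((16162 - 396) - 15600) = -3 + (15766 - 15600) = -3 + 166 = 163)
X + (V(1) + v)² = 163 + (1*(1 + 1) + 6)² = 163 + (1*2 + 6)² = 163 + (2 + 6)² = 163 + 8² = 163 + 64 = 227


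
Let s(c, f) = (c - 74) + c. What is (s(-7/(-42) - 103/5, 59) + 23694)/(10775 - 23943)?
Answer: -353687/197520 ≈ -1.7906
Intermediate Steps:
s(c, f) = -74 + 2*c (s(c, f) = (-74 + c) + c = -74 + 2*c)
(s(-7/(-42) - 103/5, 59) + 23694)/(10775 - 23943) = ((-74 + 2*(-7/(-42) - 103/5)) + 23694)/(10775 - 23943) = ((-74 + 2*(-7*(-1/42) - 103*⅕)) + 23694)/(-13168) = ((-74 + 2*(⅙ - 103/5)) + 23694)*(-1/13168) = ((-74 + 2*(-613/30)) + 23694)*(-1/13168) = ((-74 - 613/15) + 23694)*(-1/13168) = (-1723/15 + 23694)*(-1/13168) = (353687/15)*(-1/13168) = -353687/197520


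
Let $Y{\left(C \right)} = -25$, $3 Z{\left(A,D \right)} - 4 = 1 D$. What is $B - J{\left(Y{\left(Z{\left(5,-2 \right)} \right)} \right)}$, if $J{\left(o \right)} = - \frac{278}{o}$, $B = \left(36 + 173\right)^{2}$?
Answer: $\frac{1091747}{25} \approx 43670.0$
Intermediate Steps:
$Z{\left(A,D \right)} = \frac{4}{3} + \frac{D}{3}$ ($Z{\left(A,D \right)} = \frac{4}{3} + \frac{1 D}{3} = \frac{4}{3} + \frac{D}{3}$)
$B = 43681$ ($B = 209^{2} = 43681$)
$B - J{\left(Y{\left(Z{\left(5,-2 \right)} \right)} \right)} = 43681 - - \frac{278}{-25} = 43681 - \left(-278\right) \left(- \frac{1}{25}\right) = 43681 - \frac{278}{25} = \frac{1091747}{25}$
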